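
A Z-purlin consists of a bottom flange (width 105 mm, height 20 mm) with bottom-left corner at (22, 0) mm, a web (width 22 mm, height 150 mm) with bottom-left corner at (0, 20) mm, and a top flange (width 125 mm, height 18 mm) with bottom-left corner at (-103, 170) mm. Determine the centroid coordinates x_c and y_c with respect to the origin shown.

bottom flange: A = 105 × 20 = 2100.00, centroid at (74.50, 10.00).
web: A = 22 × 150 = 3300.00, centroid at (11.00, 95.00).
top flange: A = 125 × 18 = 2250.00, centroid at (-40.50, 179.00).
ΣA = 7650.00 mm², ΣAx_c = 101625.00 mm³, ΣAy_c = 737250.00 mm³.
x_c = 101625.00/7650.00 = 13.28 mm; y_c = 737250.00/7650.00 = 96.37 mm.

x_c = 13.28 mm, y_c = 96.37 mm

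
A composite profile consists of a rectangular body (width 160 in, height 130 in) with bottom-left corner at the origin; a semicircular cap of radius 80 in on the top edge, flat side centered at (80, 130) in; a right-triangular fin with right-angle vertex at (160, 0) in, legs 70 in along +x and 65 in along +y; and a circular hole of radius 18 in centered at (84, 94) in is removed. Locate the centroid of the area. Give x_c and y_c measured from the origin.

rectangular body: A = 160 × 130 = 20800.00, centroid at (80.00, 65.00).
semicircular top: A = ½π·80² = 10053.10, centroid at (80.00, 163.95).
triangular fin: A = ½·70·65 = 2275.00, centroid at (183.33, 21.67).
hole: A = −π·18² = -1017.88, centroid at (84.00, 94.00).
ΣA = 32110.22 in²
ΣAx_c = (20800.00)(80.00) + (10053.10)(80.00) + (2275.00)(183.33) + (-1017.88)(84.00) = 2799829.47 in³
ΣAy_c = (20800.00)(65.00) + (10053.10)(163.95) + (2275.00)(21.67) + (-1017.88)(94.00) = 2953847.20 in³
x_c = 2799829.47 / 32110.22 = 87.19 in
y_c = 2953847.20 / 32110.22 = 91.99 in

x_c = 87.19 in, y_c = 91.99 in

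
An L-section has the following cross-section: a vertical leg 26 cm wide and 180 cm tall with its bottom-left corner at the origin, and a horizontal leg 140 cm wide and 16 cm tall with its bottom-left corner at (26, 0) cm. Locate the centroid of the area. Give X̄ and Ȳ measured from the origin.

X̄ = 39.87 cm, Ȳ = 63.46 cm

vertical leg: A = 26 × 180 = 4680.00, centroid at (13.00, 90.00).
horizontal leg: A = 140 × 16 = 2240.00, centroid at (96.00, 8.00).
ΣA = 6920.00 cm²
ΣAX̄ = (4680.00)(13.00) + (2240.00)(96.00) = 275880.00 cm³
ΣAȲ = (4680.00)(90.00) + (2240.00)(8.00) = 439120.00 cm³
X̄ = 275880.00 / 6920.00 = 39.87 cm
Ȳ = 439120.00 / 6920.00 = 63.46 cm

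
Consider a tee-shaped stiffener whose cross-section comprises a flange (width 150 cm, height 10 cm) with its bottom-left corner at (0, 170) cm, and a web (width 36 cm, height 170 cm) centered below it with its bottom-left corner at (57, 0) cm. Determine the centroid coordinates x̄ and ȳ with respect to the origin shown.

x̄ = 75.00 cm, ȳ = 102.72 cm

web: A = 36 × 170 = 6120.00, centroid at (75.00, 85.00).
flange: A = 150 × 10 = 1500.00, centroid at (75.00, 175.00).
ΣA = 7620.00 cm²
ΣAx̄ = (6120.00)(75.00) + (1500.00)(75.00) = 571500.00 cm³
ΣAȳ = (6120.00)(85.00) + (1500.00)(175.00) = 782700.00 cm³
x̄ = 571500.00 / 7620.00 = 75.00 cm
ȳ = 782700.00 / 7620.00 = 102.72 cm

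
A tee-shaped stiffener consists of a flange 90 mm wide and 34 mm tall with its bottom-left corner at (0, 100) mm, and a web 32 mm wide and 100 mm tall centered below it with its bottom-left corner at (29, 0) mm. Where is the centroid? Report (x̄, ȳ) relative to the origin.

web: A = 32 × 100 = 3200.00, centroid at (45.00, 50.00).
flange: A = 90 × 34 = 3060.00, centroid at (45.00, 117.00).
ΣA = 6260.00 mm², ΣAx̄ = 281700.00 mm³, ΣAȳ = 518020.00 mm³.
x̄ = 281700.00/6260.00 = 45.00 mm; ȳ = 518020.00/6260.00 = 82.75 mm.

x̄ = 45.00 mm, ȳ = 82.75 mm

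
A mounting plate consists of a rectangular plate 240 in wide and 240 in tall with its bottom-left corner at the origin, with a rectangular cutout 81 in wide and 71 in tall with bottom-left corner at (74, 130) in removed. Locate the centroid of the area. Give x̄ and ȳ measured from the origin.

x̄ = 120.61 in, ȳ = 114.95 in

plate: A = 240 × 240 = 57600.00, centroid at (120.00, 120.00).
hole: A = −(81 × 71) = -5751.00, centroid at (114.50, 165.50).
ΣA = 51849.00 in², ΣAx̄ = 6253510.50 in³, ΣAȳ = 5960209.50 in³.
x̄ = 6253510.50/51849.00 = 120.61 in; ȳ = 5960209.50/51849.00 = 114.95 in.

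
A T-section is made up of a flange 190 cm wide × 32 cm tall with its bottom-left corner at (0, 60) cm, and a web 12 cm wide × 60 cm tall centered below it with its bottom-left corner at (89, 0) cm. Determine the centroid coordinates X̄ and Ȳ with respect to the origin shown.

Part | A | x̄ᵢ | ȳᵢ | A·x̄ᵢ | A·ȳᵢ
web | 720.00 | 95.00 | 30.00 | 68400.00 | 21600.00
flange | 6080.00 | 95.00 | 76.00 | 577600.00 | 462080.00
Σ | 6800.00 |  |  | 646000.00 | 483680.00
X̄ = 646000.00 / 6800.00 = 95.00 cm
Ȳ = 483680.00 / 6800.00 = 71.13 cm

X̄ = 95.00 cm, Ȳ = 71.13 cm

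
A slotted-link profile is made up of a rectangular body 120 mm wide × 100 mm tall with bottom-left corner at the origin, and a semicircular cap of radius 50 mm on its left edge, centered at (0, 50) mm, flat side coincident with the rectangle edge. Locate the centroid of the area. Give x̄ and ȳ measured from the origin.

x̄ = 39.97 mm, ȳ = 50.00 mm

Part | A | x̄ᵢ | ȳᵢ | A·x̄ᵢ | A·ȳᵢ
rectangular body | 12000.00 | 60.00 | 50.00 | 720000.00 | 600000.00
semicircular end | 3926.99 | -21.22 | 50.00 | -83333.33 | 196349.54
Σ | 15926.99 |  |  | 636666.67 | 796349.54
x̄ = 636666.67 / 15926.99 = 39.97 mm
ȳ = 796349.54 / 15926.99 = 50.00 mm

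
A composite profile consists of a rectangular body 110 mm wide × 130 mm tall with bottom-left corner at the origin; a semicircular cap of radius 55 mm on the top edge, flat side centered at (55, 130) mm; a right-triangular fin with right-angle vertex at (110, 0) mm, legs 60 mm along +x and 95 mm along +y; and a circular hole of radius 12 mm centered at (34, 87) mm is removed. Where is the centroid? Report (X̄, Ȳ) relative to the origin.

rectangular body: A = 110 × 130 = 14300.00, centroid at (55.00, 65.00).
semicircular top: A = ½π·55² = 4751.66, centroid at (55.00, 153.34).
triangular fin: A = ½·60·95 = 2850.00, centroid at (130.00, 31.67).
hole: A = −π·12² = -452.39, centroid at (34.00, 87.00).
ΣA = 21449.27 mm²
ΣAX̄ = (14300.00)(55.00) + (4751.66)(55.00) + (2850.00)(130.00) + (-452.39)(34.00) = 1402960.00 mm³
ΣAȲ = (14300.00)(65.00) + (4751.66)(153.34) + (2850.00)(31.67) + (-452.39)(87.00) = 1709024.45 mm³
X̄ = 1402960.00 / 21449.27 = 65.41 mm
Ȳ = 1709024.45 / 21449.27 = 79.68 mm

X̄ = 65.41 mm, Ȳ = 79.68 mm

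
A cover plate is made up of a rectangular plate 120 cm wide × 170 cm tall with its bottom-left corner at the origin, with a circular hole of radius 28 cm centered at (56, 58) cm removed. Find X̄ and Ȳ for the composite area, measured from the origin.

X̄ = 60.55 cm, Ȳ = 88.71 cm

plate: A = 120 × 170 = 20400.00, centroid at (60.00, 85.00).
hole: A = −π·28² = -2463.01, centroid at (56.00, 58.00).
ΣA = 17936.99 cm²
ΣAX̄ = (20400.00)(60.00) + (-2463.01)(56.00) = 1086071.52 cm³
ΣAȲ = (20400.00)(85.00) + (-2463.01)(58.00) = 1591145.50 cm³
X̄ = 1086071.52 / 17936.99 = 60.55 cm
Ȳ = 1591145.50 / 17936.99 = 88.71 cm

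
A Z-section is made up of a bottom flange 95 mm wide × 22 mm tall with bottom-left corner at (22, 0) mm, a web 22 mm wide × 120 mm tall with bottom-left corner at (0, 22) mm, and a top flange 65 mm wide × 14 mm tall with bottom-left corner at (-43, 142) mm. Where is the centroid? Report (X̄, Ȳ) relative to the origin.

bottom flange: A = 95 × 22 = 2090.00, centroid at (69.50, 11.00).
web: A = 22 × 120 = 2640.00, centroid at (11.00, 82.00).
top flange: A = 65 × 14 = 910.00, centroid at (-10.50, 149.00).
ΣA = 5640.00 mm²
ΣAX̄ = (2090.00)(69.50) + (2640.00)(11.00) + (910.00)(-10.50) = 164740.00 mm³
ΣAȲ = (2090.00)(11.00) + (2640.00)(82.00) + (910.00)(149.00) = 375060.00 mm³
X̄ = 164740.00 / 5640.00 = 29.21 mm
Ȳ = 375060.00 / 5640.00 = 66.50 mm

X̄ = 29.21 mm, Ȳ = 66.50 mm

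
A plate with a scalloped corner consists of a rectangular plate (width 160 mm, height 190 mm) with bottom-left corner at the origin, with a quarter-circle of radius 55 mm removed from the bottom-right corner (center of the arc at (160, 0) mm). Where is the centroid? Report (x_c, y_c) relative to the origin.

x_c = 75.20 mm, y_c = 101.07 mm

plate: A = 160 × 190 = 30400.00, centroid at (80.00, 95.00).
removed quarter-circle: A = −¼π·55² = -2375.83, centroid at (136.66, 23.34).
ΣA = 28024.17 mm², ΣAx_c = 2107325.62 mm³, ΣAy_c = 2832541.67 mm³.
x_c = 2107325.62/28024.17 = 75.20 mm; y_c = 2832541.67/28024.17 = 101.07 mm.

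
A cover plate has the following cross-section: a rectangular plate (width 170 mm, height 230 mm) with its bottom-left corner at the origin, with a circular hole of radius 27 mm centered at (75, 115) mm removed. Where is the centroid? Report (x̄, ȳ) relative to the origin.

plate: A = 170 × 230 = 39100.00, centroid at (85.00, 115.00).
hole: A = −π·27² = -2290.22, centroid at (75.00, 115.00).
ΣA = 36809.78 mm²
ΣAx̄ = (39100.00)(85.00) + (-2290.22)(75.00) = 3151733.42 mm³
ΣAȳ = (39100.00)(115.00) + (-2290.22)(115.00) = 4233124.58 mm³
x̄ = 3151733.42 / 36809.78 = 85.62 mm
ȳ = 4233124.58 / 36809.78 = 115.00 mm

x̄ = 85.62 mm, ȳ = 115.00 mm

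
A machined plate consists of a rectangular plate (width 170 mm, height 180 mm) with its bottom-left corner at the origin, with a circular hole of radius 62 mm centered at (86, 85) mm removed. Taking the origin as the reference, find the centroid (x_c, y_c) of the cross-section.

x_c = 84.35 mm, y_c = 93.26 mm

plate: A = 170 × 180 = 30600.00, centroid at (85.00, 90.00).
hole: A = −π·62² = -12076.28, centroid at (86.00, 85.00).
ΣA = 18523.72 mm²
ΣAx_c = (30600.00)(85.00) + (-12076.28)(86.00) = 1562439.73 mm³
ΣAy_c = (30600.00)(90.00) + (-12076.28)(85.00) = 1727516.02 mm³
x_c = 1562439.73 / 18523.72 = 84.35 mm
y_c = 1727516.02 / 18523.72 = 93.26 mm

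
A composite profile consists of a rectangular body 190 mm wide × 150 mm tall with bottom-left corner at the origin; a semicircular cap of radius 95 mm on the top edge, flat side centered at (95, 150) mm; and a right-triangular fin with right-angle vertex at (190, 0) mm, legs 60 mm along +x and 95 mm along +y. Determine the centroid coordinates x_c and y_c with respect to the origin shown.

x_c = 102.20 mm, y_c = 108.20 mm

rectangular body: A = 190 × 150 = 28500.00, centroid at (95.00, 75.00).
semicircular top: A = ½π·95² = 14176.44, centroid at (95.00, 190.32).
triangular fin: A = ½·60·95 = 2850.00, centroid at (210.00, 31.67).
ΣA = 45526.44 mm², ΣAx_c = 4652761.50 mm³, ΣAy_c = 4925798.86 mm³.
x_c = 4652761.50/45526.44 = 102.20 mm; y_c = 4925798.86/45526.44 = 108.20 mm.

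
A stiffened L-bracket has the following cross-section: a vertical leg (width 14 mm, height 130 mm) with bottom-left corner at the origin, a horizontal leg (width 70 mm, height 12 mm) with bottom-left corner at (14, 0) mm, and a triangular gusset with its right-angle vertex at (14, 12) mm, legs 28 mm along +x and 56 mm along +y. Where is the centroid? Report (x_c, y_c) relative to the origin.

x_c = 20.96 mm, y_c = 42.79 mm

Part | A | x̄ᵢ | ȳᵢ | A·x̄ᵢ | A·ȳᵢ
vertical leg | 1820.00 | 7.00 | 65.00 | 12740.00 | 118300.00
horizontal leg | 840.00 | 49.00 | 6.00 | 41160.00 | 5040.00
gusset | 784.00 | 23.33 | 30.67 | 18293.33 | 24042.67
Σ | 3444.00 |  |  | 72193.33 | 147382.67
x_c = 72193.33 / 3444.00 = 20.96 mm
y_c = 147382.67 / 3444.00 = 42.79 mm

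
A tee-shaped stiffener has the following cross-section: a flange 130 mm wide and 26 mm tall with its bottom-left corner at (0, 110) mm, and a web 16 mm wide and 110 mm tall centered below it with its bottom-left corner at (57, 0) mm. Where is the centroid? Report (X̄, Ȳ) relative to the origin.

web: A = 16 × 110 = 1760.00, centroid at (65.00, 55.00).
flange: A = 130 × 26 = 3380.00, centroid at (65.00, 123.00).
ΣA = 5140.00 mm², ΣAX̄ = 334100.00 mm³, ΣAȲ = 512540.00 mm³.
X̄ = 334100.00/5140.00 = 65.00 mm; Ȳ = 512540.00/5140.00 = 99.72 mm.

X̄ = 65.00 mm, Ȳ = 99.72 mm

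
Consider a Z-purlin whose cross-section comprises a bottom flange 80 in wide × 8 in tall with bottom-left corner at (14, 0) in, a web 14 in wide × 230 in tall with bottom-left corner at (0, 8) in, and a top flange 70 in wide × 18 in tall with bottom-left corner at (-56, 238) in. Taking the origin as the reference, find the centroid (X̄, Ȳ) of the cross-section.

X̄ = 5.98 in, Ȳ = 138.64 in

bottom flange: A = 80 × 8 = 640.00, centroid at (54.00, 4.00).
web: A = 14 × 230 = 3220.00, centroid at (7.00, 123.00).
top flange: A = 70 × 18 = 1260.00, centroid at (-21.00, 247.00).
ΣA = 5120.00 in²
ΣAX̄ = (640.00)(54.00) + (3220.00)(7.00) + (1260.00)(-21.00) = 30640.00 in³
ΣAȲ = (640.00)(4.00) + (3220.00)(123.00) + (1260.00)(247.00) = 709840.00 in³
X̄ = 30640.00 / 5120.00 = 5.98 in
Ȳ = 709840.00 / 5120.00 = 138.64 in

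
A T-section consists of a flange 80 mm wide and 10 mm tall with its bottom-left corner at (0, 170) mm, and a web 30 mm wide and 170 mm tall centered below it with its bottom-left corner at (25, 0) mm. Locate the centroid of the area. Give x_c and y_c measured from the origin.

web: A = 30 × 170 = 5100.00, centroid at (40.00, 85.00).
flange: A = 80 × 10 = 800.00, centroid at (40.00, 175.00).
ΣA = 5900.00 mm², ΣAx_c = 236000.00 mm³, ΣAy_c = 573500.00 mm³.
x_c = 236000.00/5900.00 = 40.00 mm; y_c = 573500.00/5900.00 = 97.20 mm.

x_c = 40.00 mm, y_c = 97.20 mm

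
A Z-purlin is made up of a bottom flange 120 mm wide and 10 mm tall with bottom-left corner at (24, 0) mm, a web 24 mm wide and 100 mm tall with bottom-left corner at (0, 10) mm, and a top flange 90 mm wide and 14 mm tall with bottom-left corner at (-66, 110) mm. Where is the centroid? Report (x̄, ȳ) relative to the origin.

x̄ = 21.22 mm, ȳ = 61.20 mm

Part | A | x̄ᵢ | ȳᵢ | A·x̄ᵢ | A·ȳᵢ
bottom flange | 1200.00 | 84.00 | 5.00 | 100800.00 | 6000.00
web | 2400.00 | 12.00 | 60.00 | 28800.00 | 144000.00
top flange | 1260.00 | -21.00 | 117.00 | -26460.00 | 147420.00
Σ | 4860.00 |  |  | 103140.00 | 297420.00
x̄ = 103140.00 / 4860.00 = 21.22 mm
ȳ = 297420.00 / 4860.00 = 61.20 mm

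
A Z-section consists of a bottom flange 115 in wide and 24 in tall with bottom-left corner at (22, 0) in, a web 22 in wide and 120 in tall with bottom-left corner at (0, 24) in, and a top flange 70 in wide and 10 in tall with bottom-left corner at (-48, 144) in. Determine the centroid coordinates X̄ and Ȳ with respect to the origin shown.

X̄ = 39.24 in, Ȳ = 58.88 in

bottom flange: A = 115 × 24 = 2760.00, centroid at (79.50, 12.00).
web: A = 22 × 120 = 2640.00, centroid at (11.00, 84.00).
top flange: A = 70 × 10 = 700.00, centroid at (-13.00, 149.00).
ΣA = 6100.00 in²
ΣAX̄ = (2760.00)(79.50) + (2640.00)(11.00) + (700.00)(-13.00) = 239360.00 in³
ΣAȲ = (2760.00)(12.00) + (2640.00)(84.00) + (700.00)(149.00) = 359180.00 in³
X̄ = 239360.00 / 6100.00 = 39.24 in
Ȳ = 359180.00 / 6100.00 = 58.88 in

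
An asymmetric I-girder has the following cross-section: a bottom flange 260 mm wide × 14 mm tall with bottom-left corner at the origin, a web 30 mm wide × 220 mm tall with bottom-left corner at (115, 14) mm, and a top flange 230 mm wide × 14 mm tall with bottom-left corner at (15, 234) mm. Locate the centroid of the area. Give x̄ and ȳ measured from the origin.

bottom flange: A = 260 × 14 = 3640.00, centroid at (130.00, 7.00).
web: A = 30 × 220 = 6600.00, centroid at (130.00, 124.00).
top flange: A = 230 × 14 = 3220.00, centroid at (130.00, 241.00).
ΣA = 13460.00 mm², ΣAx̄ = 1749800.00 mm³, ΣAȳ = 1619900.00 mm³.
x̄ = 1749800.00/13460.00 = 130.00 mm; ȳ = 1619900.00/13460.00 = 120.35 mm.

x̄ = 130.00 mm, ȳ = 120.35 mm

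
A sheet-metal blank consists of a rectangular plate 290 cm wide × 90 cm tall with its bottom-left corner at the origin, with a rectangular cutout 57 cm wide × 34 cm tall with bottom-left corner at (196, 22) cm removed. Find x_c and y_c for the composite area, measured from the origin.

x_c = 138.62 cm, y_c = 45.48 cm

Part | A | x̄ᵢ | ȳᵢ | A·x̄ᵢ | A·ȳᵢ
plate | 26100.00 | 145.00 | 45.00 | 3784500.00 | 1174500.00
hole | -1938.00 | 224.50 | 39.00 | -435081.00 | -75582.00
Σ | 24162.00 |  |  | 3349419.00 | 1098918.00
x_c = 3349419.00 / 24162.00 = 138.62 cm
y_c = 1098918.00 / 24162.00 = 45.48 cm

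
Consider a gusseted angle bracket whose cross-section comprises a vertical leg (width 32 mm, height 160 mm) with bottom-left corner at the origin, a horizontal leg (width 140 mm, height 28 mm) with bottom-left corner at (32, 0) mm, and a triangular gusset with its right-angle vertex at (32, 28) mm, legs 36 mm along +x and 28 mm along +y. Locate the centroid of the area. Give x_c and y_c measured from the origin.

Part | A | x̄ᵢ | ȳᵢ | A·x̄ᵢ | A·ȳᵢ
vertical leg | 5120.00 | 16.00 | 80.00 | 81920.00 | 409600.00
horizontal leg | 3920.00 | 102.00 | 14.00 | 399840.00 | 54880.00
gusset | 504.00 | 44.00 | 37.33 | 22176.00 | 18816.00
Σ | 9544.00 |  |  | 503936.00 | 483296.00
x_c = 503936.00 / 9544.00 = 52.80 mm
y_c = 483296.00 / 9544.00 = 50.64 mm

x_c = 52.80 mm, y_c = 50.64 mm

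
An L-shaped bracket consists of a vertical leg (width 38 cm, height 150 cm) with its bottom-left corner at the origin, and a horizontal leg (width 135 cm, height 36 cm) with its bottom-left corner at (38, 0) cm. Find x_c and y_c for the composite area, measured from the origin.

x_c = 58.81 cm, y_c = 48.77 cm

Part | A | x̄ᵢ | ȳᵢ | A·x̄ᵢ | A·ȳᵢ
vertical leg | 5700.00 | 19.00 | 75.00 | 108300.00 | 427500.00
horizontal leg | 4860.00 | 105.50 | 18.00 | 512730.00 | 87480.00
Σ | 10560.00 |  |  | 621030.00 | 514980.00
x_c = 621030.00 / 10560.00 = 58.81 cm
y_c = 514980.00 / 10560.00 = 48.77 cm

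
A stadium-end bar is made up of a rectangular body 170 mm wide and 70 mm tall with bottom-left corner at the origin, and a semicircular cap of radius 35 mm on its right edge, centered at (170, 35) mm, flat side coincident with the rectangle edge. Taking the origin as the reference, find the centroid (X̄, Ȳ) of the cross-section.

rectangular body: A = 170 × 70 = 11900.00, centroid at (85.00, 35.00).
semicircular end: A = ½π·35² = 1924.23, centroid at (184.85, 35.00).
ΣA = 13824.23 mm²
ΣAX̄ = (11900.00)(85.00) + (1924.23)(184.85) = 1367201.67 mm³
ΣAȲ = (11900.00)(35.00) + (1924.23)(35.00) = 483847.89 mm³
X̄ = 1367201.67 / 13824.23 = 98.90 mm
Ȳ = 483847.89 / 13824.23 = 35.00 mm

X̄ = 98.90 mm, Ȳ = 35.00 mm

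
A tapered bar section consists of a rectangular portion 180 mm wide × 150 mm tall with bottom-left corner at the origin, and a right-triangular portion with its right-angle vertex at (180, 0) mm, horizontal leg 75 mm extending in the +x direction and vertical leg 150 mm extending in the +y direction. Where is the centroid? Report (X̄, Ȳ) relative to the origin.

rectangular portion: A = 180 × 150 = 27000.00, centroid at (90.00, 75.00).
triangular portion: A = ½·75·150 = 5625.00, centroid at (205.00, 50.00).
ΣA = 32625.00 mm², ΣAX̄ = 3583125.00 mm³, ΣAȲ = 2306250.00 mm³.
X̄ = 3583125.00/32625.00 = 109.83 mm; Ȳ = 2306250.00/32625.00 = 70.69 mm.

X̄ = 109.83 mm, Ȳ = 70.69 mm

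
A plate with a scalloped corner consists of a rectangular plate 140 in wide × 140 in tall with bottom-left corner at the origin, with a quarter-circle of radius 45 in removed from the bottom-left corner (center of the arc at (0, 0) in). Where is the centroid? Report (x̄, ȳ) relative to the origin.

plate: A = 140 × 140 = 19600.00, centroid at (70.00, 70.00).
removed quarter-circle: A = −¼π·45² = -1590.43, centroid at (19.10, 19.10).
ΣA = 18009.57 in²
ΣAx̄ = (19600.00)(70.00) + (-1590.43)(19.10) = 1341625.00 in³
ΣAȳ = (19600.00)(70.00) + (-1590.43)(19.10) = 1341625.00 in³
x̄ = 1341625.00 / 18009.57 = 74.50 in
ȳ = 1341625.00 / 18009.57 = 74.50 in

x̄ = 74.50 in, ȳ = 74.50 in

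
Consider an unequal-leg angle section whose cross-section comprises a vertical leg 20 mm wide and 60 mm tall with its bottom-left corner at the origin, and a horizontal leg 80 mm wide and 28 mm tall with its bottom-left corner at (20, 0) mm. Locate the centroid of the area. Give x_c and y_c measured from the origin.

x_c = 42.56 mm, y_c = 19.58 mm

vertical leg: A = 20 × 60 = 1200.00, centroid at (10.00, 30.00).
horizontal leg: A = 80 × 28 = 2240.00, centroid at (60.00, 14.00).
ΣA = 3440.00 mm²
ΣAx_c = (1200.00)(10.00) + (2240.00)(60.00) = 146400.00 mm³
ΣAy_c = (1200.00)(30.00) + (2240.00)(14.00) = 67360.00 mm³
x_c = 146400.00 / 3440.00 = 42.56 mm
y_c = 67360.00 / 3440.00 = 19.58 mm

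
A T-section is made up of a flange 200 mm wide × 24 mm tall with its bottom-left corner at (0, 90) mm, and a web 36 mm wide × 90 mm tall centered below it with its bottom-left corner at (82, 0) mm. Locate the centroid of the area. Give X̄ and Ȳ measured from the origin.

Part | A | x̄ᵢ | ȳᵢ | A·x̄ᵢ | A·ȳᵢ
web | 3240.00 | 100.00 | 45.00 | 324000.00 | 145800.00
flange | 4800.00 | 100.00 | 102.00 | 480000.00 | 489600.00
Σ | 8040.00 |  |  | 804000.00 | 635400.00
X̄ = 804000.00 / 8040.00 = 100.00 mm
Ȳ = 635400.00 / 8040.00 = 79.03 mm

X̄ = 100.00 mm, Ȳ = 79.03 mm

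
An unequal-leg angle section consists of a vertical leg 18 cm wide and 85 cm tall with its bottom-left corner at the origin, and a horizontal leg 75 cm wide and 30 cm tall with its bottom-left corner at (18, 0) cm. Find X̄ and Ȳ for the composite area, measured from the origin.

Part | A | x̄ᵢ | ȳᵢ | A·x̄ᵢ | A·ȳᵢ
vertical leg | 1530.00 | 9.00 | 42.50 | 13770.00 | 65025.00
horizontal leg | 2250.00 | 55.50 | 15.00 | 124875.00 | 33750.00
Σ | 3780.00 |  |  | 138645.00 | 98775.00
X̄ = 138645.00 / 3780.00 = 36.68 cm
Ȳ = 98775.00 / 3780.00 = 26.13 cm

X̄ = 36.68 cm, Ȳ = 26.13 cm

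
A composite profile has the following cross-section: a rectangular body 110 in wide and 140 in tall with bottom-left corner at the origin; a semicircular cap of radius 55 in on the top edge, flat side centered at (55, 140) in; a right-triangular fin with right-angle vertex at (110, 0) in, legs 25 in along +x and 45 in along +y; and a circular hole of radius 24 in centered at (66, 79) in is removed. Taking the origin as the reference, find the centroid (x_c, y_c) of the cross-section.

x_c = 55.83 in, y_c = 90.96 in

rectangular body: A = 110 × 140 = 15400.00, centroid at (55.00, 70.00).
semicircular top: A = ½π·55² = 4751.66, centroid at (55.00, 163.34).
triangular fin: A = ½·25·45 = 562.50, centroid at (118.33, 15.00).
hole: A = −π·24² = -1809.56, centroid at (66.00, 79.00).
ΣA = 18904.60 in²
ΣAx_c = (15400.00)(55.00) + (4751.66)(55.00) + (562.50)(118.33) + (-1809.56)(66.00) = 1055472.95 in³
ΣAy_c = (15400.00)(70.00) + (4751.66)(163.34) + (562.50)(15.00) + (-1809.56)(79.00) = 1719631.38 in³
x_c = 1055472.95 / 18904.60 = 55.83 in
y_c = 1719631.38 / 18904.60 = 90.96 in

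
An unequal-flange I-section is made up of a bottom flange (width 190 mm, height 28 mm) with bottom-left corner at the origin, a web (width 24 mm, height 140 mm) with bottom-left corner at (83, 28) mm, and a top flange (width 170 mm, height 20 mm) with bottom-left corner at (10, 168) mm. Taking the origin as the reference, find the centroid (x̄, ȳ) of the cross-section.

x̄ = 95.00 mm, ȳ = 83.52 mm

bottom flange: A = 190 × 28 = 5320.00, centroid at (95.00, 14.00).
web: A = 24 × 140 = 3360.00, centroid at (95.00, 98.00).
top flange: A = 170 × 20 = 3400.00, centroid at (95.00, 178.00).
ΣA = 12080.00 mm²
ΣAx̄ = (5320.00)(95.00) + (3360.00)(95.00) + (3400.00)(95.00) = 1147600.00 mm³
ΣAȳ = (5320.00)(14.00) + (3360.00)(98.00) + (3400.00)(178.00) = 1008960.00 mm³
x̄ = 1147600.00 / 12080.00 = 95.00 mm
ȳ = 1008960.00 / 12080.00 = 83.52 mm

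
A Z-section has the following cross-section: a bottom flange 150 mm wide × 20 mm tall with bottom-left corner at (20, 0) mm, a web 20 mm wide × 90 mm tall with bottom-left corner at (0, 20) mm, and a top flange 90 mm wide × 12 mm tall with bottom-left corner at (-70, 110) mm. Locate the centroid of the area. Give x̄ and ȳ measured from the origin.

bottom flange: A = 150 × 20 = 3000.00, centroid at (95.00, 10.00).
web: A = 20 × 90 = 1800.00, centroid at (10.00, 65.00).
top flange: A = 90 × 12 = 1080.00, centroid at (-25.00, 116.00).
ΣA = 5880.00 mm²
ΣAx̄ = (3000.00)(95.00) + (1800.00)(10.00) + (1080.00)(-25.00) = 276000.00 mm³
ΣAȳ = (3000.00)(10.00) + (1800.00)(65.00) + (1080.00)(116.00) = 272280.00 mm³
x̄ = 276000.00 / 5880.00 = 46.94 mm
ȳ = 272280.00 / 5880.00 = 46.31 mm

x̄ = 46.94 mm, ȳ = 46.31 mm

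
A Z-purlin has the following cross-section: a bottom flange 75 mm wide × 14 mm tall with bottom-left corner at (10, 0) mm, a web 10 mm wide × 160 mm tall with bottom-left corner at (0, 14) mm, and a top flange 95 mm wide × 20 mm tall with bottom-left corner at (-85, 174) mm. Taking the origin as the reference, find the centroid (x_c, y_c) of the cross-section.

bottom flange: A = 75 × 14 = 1050.00, centroid at (47.50, 7.00).
web: A = 10 × 160 = 1600.00, centroid at (5.00, 94.00).
top flange: A = 95 × 20 = 1900.00, centroid at (-37.50, 184.00).
ΣA = 4550.00 mm²
ΣAx_c = (1050.00)(47.50) + (1600.00)(5.00) + (1900.00)(-37.50) = -13375.00 mm³
ΣAy_c = (1050.00)(7.00) + (1600.00)(94.00) + (1900.00)(184.00) = 507350.00 mm³
x_c = -13375.00 / 4550.00 = -2.94 mm
y_c = 507350.00 / 4550.00 = 111.51 mm

x_c = -2.94 mm, y_c = 111.51 mm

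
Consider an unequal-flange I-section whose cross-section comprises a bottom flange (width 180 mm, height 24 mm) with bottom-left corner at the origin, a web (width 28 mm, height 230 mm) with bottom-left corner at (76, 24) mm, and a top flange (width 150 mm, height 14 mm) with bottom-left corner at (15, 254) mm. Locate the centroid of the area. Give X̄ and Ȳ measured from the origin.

X̄ = 90.00 mm, Ȳ = 116.26 mm

Part | A | x̄ᵢ | ȳᵢ | A·x̄ᵢ | A·ȳᵢ
bottom flange | 4320.00 | 90.00 | 12.00 | 388800.00 | 51840.00
web | 6440.00 | 90.00 | 139.00 | 579600.00 | 895160.00
top flange | 2100.00 | 90.00 | 261.00 | 189000.00 | 548100.00
Σ | 12860.00 |  |  | 1157400.00 | 1495100.00
X̄ = 1157400.00 / 12860.00 = 90.00 mm
Ȳ = 1495100.00 / 12860.00 = 116.26 mm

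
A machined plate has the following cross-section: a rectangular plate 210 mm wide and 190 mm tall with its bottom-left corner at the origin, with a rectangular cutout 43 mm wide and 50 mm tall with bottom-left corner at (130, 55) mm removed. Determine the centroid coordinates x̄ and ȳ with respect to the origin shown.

x̄ = 102.35 mm, ȳ = 95.85 mm

plate: A = 210 × 190 = 39900.00, centroid at (105.00, 95.00).
hole: A = −(43 × 50) = -2150.00, centroid at (151.50, 80.00).
ΣA = 37750.00 mm², ΣAx̄ = 3863775.00 mm³, ΣAȳ = 3618500.00 mm³.
x̄ = 3863775.00/37750.00 = 102.35 mm; ȳ = 3618500.00/37750.00 = 95.85 mm.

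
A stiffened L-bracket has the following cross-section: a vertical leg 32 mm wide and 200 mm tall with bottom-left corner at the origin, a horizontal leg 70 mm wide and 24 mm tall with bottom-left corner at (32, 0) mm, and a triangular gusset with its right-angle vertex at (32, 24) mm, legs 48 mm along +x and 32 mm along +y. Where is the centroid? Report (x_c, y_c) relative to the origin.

Part | A | x̄ᵢ | ȳᵢ | A·x̄ᵢ | A·ȳᵢ
vertical leg | 6400.00 | 16.00 | 100.00 | 102400.00 | 640000.00
horizontal leg | 1680.00 | 67.00 | 12.00 | 112560.00 | 20160.00
gusset | 768.00 | 48.00 | 34.67 | 36864.00 | 26624.00
Σ | 8848.00 |  |  | 251824.00 | 686784.00
x_c = 251824.00 / 8848.00 = 28.46 mm
y_c = 686784.00 / 8848.00 = 77.62 mm

x_c = 28.46 mm, y_c = 77.62 mm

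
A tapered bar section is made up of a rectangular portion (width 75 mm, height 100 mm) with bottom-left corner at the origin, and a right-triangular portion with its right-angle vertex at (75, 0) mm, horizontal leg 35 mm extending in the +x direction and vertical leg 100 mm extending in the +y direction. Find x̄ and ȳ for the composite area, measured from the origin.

Part | A | x̄ᵢ | ȳᵢ | A·x̄ᵢ | A·ȳᵢ
rectangular portion | 7500.00 | 37.50 | 50.00 | 281250.00 | 375000.00
triangular portion | 1750.00 | 86.67 | 33.33 | 151666.67 | 58333.33
Σ | 9250.00 |  |  | 432916.67 | 433333.33
x̄ = 432916.67 / 9250.00 = 46.80 mm
ȳ = 433333.33 / 9250.00 = 46.85 mm

x̄ = 46.80 mm, ȳ = 46.85 mm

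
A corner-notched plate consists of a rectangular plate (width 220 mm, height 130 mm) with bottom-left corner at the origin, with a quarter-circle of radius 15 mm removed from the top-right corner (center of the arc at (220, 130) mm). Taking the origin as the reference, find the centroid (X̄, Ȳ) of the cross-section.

X̄ = 109.36 mm, Ȳ = 64.64 mm

Part | A | x̄ᵢ | ȳᵢ | A·x̄ᵢ | A·ȳᵢ
plate | 28600.00 | 110.00 | 65.00 | 3146000.00 | 1859000.00
removed quarter-circle | -176.71 | 213.63 | 123.63 | -37752.21 | -21847.90
Σ | 28423.29 |  |  | 3108247.79 | 1837152.10
X̄ = 3108247.79 / 28423.29 = 109.36 mm
Ȳ = 1837152.10 / 28423.29 = 64.64 mm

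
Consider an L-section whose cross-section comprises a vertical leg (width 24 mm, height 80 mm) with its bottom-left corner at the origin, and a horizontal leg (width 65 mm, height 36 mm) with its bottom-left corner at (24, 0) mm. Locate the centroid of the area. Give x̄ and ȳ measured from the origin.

Part | A | x̄ᵢ | ȳᵢ | A·x̄ᵢ | A·ȳᵢ
vertical leg | 1920.00 | 12.00 | 40.00 | 23040.00 | 76800.00
horizontal leg | 2340.00 | 56.50 | 18.00 | 132210.00 | 42120.00
Σ | 4260.00 |  |  | 155250.00 | 118920.00
x̄ = 155250.00 / 4260.00 = 36.44 mm
ȳ = 118920.00 / 4260.00 = 27.92 mm

x̄ = 36.44 mm, ȳ = 27.92 mm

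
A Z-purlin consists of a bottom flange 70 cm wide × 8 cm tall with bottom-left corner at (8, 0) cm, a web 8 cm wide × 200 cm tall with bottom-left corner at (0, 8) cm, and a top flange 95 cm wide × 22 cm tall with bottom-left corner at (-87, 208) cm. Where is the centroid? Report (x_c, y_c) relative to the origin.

x_c = -12.25 cm, y_c = 148.88 cm

Part | A | x̄ᵢ | ȳᵢ | A·x̄ᵢ | A·ȳᵢ
bottom flange | 560.00 | 43.00 | 4.00 | 24080.00 | 2240.00
web | 1600.00 | 4.00 | 108.00 | 6400.00 | 172800.00
top flange | 2090.00 | -39.50 | 219.00 | -82555.00 | 457710.00
Σ | 4250.00 |  |  | -52075.00 | 632750.00
x_c = -52075.00 / 4250.00 = -12.25 cm
y_c = 632750.00 / 4250.00 = 148.88 cm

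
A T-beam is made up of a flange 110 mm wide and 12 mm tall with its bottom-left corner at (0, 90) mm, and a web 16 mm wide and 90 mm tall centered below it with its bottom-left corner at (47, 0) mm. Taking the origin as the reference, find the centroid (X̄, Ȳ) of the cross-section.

web: A = 16 × 90 = 1440.00, centroid at (55.00, 45.00).
flange: A = 110 × 12 = 1320.00, centroid at (55.00, 96.00).
ΣA = 2760.00 mm²
ΣAX̄ = (1440.00)(55.00) + (1320.00)(55.00) = 151800.00 mm³
ΣAȲ = (1440.00)(45.00) + (1320.00)(96.00) = 191520.00 mm³
X̄ = 151800.00 / 2760.00 = 55.00 mm
Ȳ = 191520.00 / 2760.00 = 69.39 mm

X̄ = 55.00 mm, Ȳ = 69.39 mm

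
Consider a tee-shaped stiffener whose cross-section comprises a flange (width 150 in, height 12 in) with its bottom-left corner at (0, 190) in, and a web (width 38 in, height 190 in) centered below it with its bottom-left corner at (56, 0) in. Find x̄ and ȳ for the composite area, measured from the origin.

x̄ = 75.00 in, ȳ = 115.16 in

Part | A | x̄ᵢ | ȳᵢ | A·x̄ᵢ | A·ȳᵢ
web | 7220.00 | 75.00 | 95.00 | 541500.00 | 685900.00
flange | 1800.00 | 75.00 | 196.00 | 135000.00 | 352800.00
Σ | 9020.00 |  |  | 676500.00 | 1038700.00
x̄ = 676500.00 / 9020.00 = 75.00 in
ȳ = 1038700.00 / 9020.00 = 115.16 in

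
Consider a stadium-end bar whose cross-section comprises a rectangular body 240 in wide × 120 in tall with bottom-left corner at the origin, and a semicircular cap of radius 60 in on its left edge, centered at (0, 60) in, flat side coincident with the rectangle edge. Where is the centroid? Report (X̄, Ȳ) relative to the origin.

X̄ = 96.13 in, Ȳ = 60.00 in

rectangular body: A = 240 × 120 = 28800.00, centroid at (120.00, 60.00).
semicircular end: A = ½π·60² = 5654.87, centroid at (-25.46, 60.00).
ΣA = 34454.87 in²
ΣAX̄ = (28800.00)(120.00) + (5654.87)(-25.46) = 3312000.00 in³
ΣAȲ = (28800.00)(60.00) + (5654.87)(60.00) = 2067292.01 in³
X̄ = 3312000.00 / 34454.87 = 96.13 in
Ȳ = 2067292.01 / 34454.87 = 60.00 in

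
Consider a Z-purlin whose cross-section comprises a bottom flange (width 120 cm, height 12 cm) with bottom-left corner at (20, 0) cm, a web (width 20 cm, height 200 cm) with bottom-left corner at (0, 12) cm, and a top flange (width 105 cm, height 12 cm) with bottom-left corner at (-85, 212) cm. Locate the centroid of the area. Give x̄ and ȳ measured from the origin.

x̄ = 17.05 cm, ȳ = 109.15 cm

bottom flange: A = 120 × 12 = 1440.00, centroid at (80.00, 6.00).
web: A = 20 × 200 = 4000.00, centroid at (10.00, 112.00).
top flange: A = 105 × 12 = 1260.00, centroid at (-32.50, 218.00).
ΣA = 6700.00 cm²
ΣAx̄ = (1440.00)(80.00) + (4000.00)(10.00) + (1260.00)(-32.50) = 114250.00 cm³
ΣAȳ = (1440.00)(6.00) + (4000.00)(112.00) + (1260.00)(218.00) = 731320.00 cm³
x̄ = 114250.00 / 6700.00 = 17.05 cm
ȳ = 731320.00 / 6700.00 = 109.15 cm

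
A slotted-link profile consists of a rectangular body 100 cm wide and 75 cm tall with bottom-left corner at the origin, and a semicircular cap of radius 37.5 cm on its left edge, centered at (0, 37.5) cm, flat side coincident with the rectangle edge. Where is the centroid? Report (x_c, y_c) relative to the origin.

x_c = 35.00 cm, y_c = 37.50 cm

rectangular body: A = 100 × 75 = 7500.00, centroid at (50.00, 37.50).
semicircular end: A = ½π·37.5² = 2208.93, centroid at (-15.92, 37.50).
ΣA = 9708.93 cm², ΣAx_c = 339843.75 cm³, ΣAy_c = 364084.96 cm³.
x_c = 339843.75/9708.93 = 35.00 cm; y_c = 364084.96/9708.93 = 37.50 cm.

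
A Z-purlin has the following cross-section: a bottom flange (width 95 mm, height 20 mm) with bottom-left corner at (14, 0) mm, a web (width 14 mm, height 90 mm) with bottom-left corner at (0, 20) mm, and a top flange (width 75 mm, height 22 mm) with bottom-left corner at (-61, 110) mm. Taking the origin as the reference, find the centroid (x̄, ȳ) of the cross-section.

bottom flange: A = 95 × 20 = 1900.00, centroid at (61.50, 10.00).
web: A = 14 × 90 = 1260.00, centroid at (7.00, 65.00).
top flange: A = 75 × 22 = 1650.00, centroid at (-23.50, 121.00).
ΣA = 4810.00 mm²
ΣAx̄ = (1900.00)(61.50) + (1260.00)(7.00) + (1650.00)(-23.50) = 86895.00 mm³
ΣAȳ = (1900.00)(10.00) + (1260.00)(65.00) + (1650.00)(121.00) = 300550.00 mm³
x̄ = 86895.00 / 4810.00 = 18.07 mm
ȳ = 300550.00 / 4810.00 = 62.48 mm

x̄ = 18.07 mm, ȳ = 62.48 mm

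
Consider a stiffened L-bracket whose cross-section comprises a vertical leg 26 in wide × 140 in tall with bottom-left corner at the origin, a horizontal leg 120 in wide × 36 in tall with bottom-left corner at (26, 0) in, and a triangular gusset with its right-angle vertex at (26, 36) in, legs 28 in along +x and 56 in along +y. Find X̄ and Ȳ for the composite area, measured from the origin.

X̄ = 51.07 in, Ȳ = 42.93 in

vertical leg: A = 26 × 140 = 3640.00, centroid at (13.00, 70.00).
horizontal leg: A = 120 × 36 = 4320.00, centroid at (86.00, 18.00).
gusset: A = ½·28·56 = 784.00, centroid at (35.33, 54.67).
ΣA = 8744.00 in²
ΣAX̄ = (3640.00)(13.00) + (4320.00)(86.00) + (784.00)(35.33) = 446541.33 in³
ΣAȲ = (3640.00)(70.00) + (4320.00)(18.00) + (784.00)(54.67) = 375418.67 in³
X̄ = 446541.33 / 8744.00 = 51.07 in
Ȳ = 375418.67 / 8744.00 = 42.93 in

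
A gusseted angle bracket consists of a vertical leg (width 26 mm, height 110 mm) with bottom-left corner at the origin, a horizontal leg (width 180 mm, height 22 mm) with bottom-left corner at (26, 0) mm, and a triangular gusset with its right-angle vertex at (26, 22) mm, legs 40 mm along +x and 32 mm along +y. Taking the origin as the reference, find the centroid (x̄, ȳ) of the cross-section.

vertical leg: A = 26 × 110 = 2860.00, centroid at (13.00, 55.00).
horizontal leg: A = 180 × 22 = 3960.00, centroid at (116.00, 11.00).
gusset: A = ½·40·32 = 640.00, centroid at (39.33, 32.67).
ΣA = 7460.00 mm², ΣAx̄ = 521713.33 mm³, ΣAȳ = 221766.67 mm³.
x̄ = 521713.33/7460.00 = 69.93 mm; ȳ = 221766.67/7460.00 = 29.73 mm.

x̄ = 69.93 mm, ȳ = 29.73 mm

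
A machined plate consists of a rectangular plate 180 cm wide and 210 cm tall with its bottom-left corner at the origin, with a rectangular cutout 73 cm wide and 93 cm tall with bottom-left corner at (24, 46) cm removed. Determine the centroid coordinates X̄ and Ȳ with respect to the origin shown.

X̄ = 96.46 cm, Ȳ = 107.74 cm

Part | A | x̄ᵢ | ȳᵢ | A·x̄ᵢ | A·ȳᵢ
plate | 37800.00 | 90.00 | 105.00 | 3402000.00 | 3969000.00
hole | -6789.00 | 60.50 | 92.50 | -410734.50 | -627982.50
Σ | 31011.00 |  |  | 2991265.50 | 3341017.50
X̄ = 2991265.50 / 31011.00 = 96.46 cm
Ȳ = 3341017.50 / 31011.00 = 107.74 cm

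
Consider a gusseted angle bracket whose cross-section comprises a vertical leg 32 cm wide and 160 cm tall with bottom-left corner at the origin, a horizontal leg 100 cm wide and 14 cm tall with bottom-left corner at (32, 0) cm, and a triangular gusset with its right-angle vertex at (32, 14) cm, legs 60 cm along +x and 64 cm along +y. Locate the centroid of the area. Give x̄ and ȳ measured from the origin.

vertical leg: A = 32 × 160 = 5120.00, centroid at (16.00, 80.00).
horizontal leg: A = 100 × 14 = 1400.00, centroid at (82.00, 7.00).
gusset: A = ½·60·64 = 1920.00, centroid at (52.00, 35.33).
ΣA = 8440.00 cm², ΣAx̄ = 296560.00 cm³, ΣAȳ = 487240.00 cm³.
x̄ = 296560.00/8440.00 = 35.14 cm; ȳ = 487240.00/8440.00 = 57.73 cm.

x̄ = 35.14 cm, ȳ = 57.73 cm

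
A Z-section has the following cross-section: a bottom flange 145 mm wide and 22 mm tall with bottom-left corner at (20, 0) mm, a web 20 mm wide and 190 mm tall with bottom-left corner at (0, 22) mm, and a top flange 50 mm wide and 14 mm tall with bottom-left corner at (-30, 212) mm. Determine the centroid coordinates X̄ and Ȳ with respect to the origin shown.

X̄ = 42.86 mm, Ȳ = 82.31 mm

bottom flange: A = 145 × 22 = 3190.00, centroid at (92.50, 11.00).
web: A = 20 × 190 = 3800.00, centroid at (10.00, 117.00).
top flange: A = 50 × 14 = 700.00, centroid at (-5.00, 219.00).
ΣA = 7690.00 mm²
ΣAX̄ = (3190.00)(92.50) + (3800.00)(10.00) + (700.00)(-5.00) = 329575.00 mm³
ΣAȲ = (3190.00)(11.00) + (3800.00)(117.00) + (700.00)(219.00) = 632990.00 mm³
X̄ = 329575.00 / 7690.00 = 42.86 mm
Ȳ = 632990.00 / 7690.00 = 82.31 mm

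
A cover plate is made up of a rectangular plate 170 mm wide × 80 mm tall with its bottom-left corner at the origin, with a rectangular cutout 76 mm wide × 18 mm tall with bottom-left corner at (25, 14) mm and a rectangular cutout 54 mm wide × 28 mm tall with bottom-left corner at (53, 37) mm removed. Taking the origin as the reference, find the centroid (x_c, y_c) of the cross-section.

plate: A = 170 × 80 = 13600.00, centroid at (85.00, 40.00).
hole 1: A = −(76 × 18) = -1368.00, centroid at (63.00, 23.00).
hole 2: A = −(54 × 28) = -1512.00, centroid at (80.00, 51.00).
ΣA = 10720.00 mm²
ΣAx_c = (13600.00)(85.00) + (-1368.00)(63.00) + (-1512.00)(80.00) = 948856.00 mm³
ΣAy_c = (13600.00)(40.00) + (-1368.00)(23.00) + (-1512.00)(51.00) = 435424.00 mm³
x_c = 948856.00 / 10720.00 = 88.51 mm
y_c = 435424.00 / 10720.00 = 40.62 mm

x_c = 88.51 mm, y_c = 40.62 mm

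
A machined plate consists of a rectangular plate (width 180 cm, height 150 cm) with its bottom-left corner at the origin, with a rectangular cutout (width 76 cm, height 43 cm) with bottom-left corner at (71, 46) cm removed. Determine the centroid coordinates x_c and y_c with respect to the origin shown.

plate: A = 180 × 150 = 27000.00, centroid at (90.00, 75.00).
hole: A = −(76 × 43) = -3268.00, centroid at (109.00, 67.50).
ΣA = 23732.00 cm², ΣAx_c = 2073788.00 cm³, ΣAy_c = 1804410.00 cm³.
x_c = 2073788.00/23732.00 = 87.38 cm; y_c = 1804410.00/23732.00 = 76.03 cm.

x_c = 87.38 cm, y_c = 76.03 cm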